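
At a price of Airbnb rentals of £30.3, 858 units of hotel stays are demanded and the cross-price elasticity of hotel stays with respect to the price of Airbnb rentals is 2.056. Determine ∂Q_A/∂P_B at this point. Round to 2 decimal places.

ε = (∂Q_A/∂P_B)·(P_B/Q_A) ⇒ ∂Q_A/∂P_B = ε·Q_A/P_B = 2.056 × 858/30.3 ≈ 58.22.

58.22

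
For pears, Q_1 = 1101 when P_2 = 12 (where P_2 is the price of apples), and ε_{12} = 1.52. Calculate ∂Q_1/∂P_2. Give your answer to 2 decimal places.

ε = (∂Q_1/∂P_2)·(P_2/Q_1) ⇒ ∂Q_1/∂P_2 = ε·Q_1/P_2 = 1.52 × 1101/12 ≈ 139.46.

139.46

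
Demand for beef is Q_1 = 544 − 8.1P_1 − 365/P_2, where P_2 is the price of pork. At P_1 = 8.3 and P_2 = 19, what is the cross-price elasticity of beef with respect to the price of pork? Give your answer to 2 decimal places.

0.04

At P_1 = 8.3 and P_2 = 19: Q_1 = 457.559.
∂Q_1/∂P_2 = 365/P_2² = 1.0111.
ε = (∂Q_1/∂P_2)(P_2/Q_1) = 1.0111 × (19/457.559) ≈ 0.04.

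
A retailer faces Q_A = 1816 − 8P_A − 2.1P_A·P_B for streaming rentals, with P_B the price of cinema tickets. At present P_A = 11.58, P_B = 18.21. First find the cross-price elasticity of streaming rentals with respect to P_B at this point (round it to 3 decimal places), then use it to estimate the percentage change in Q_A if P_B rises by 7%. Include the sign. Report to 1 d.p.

-2.4%

At P_A = 11.58, P_B = 18.21: Q_A = 1280.529.
∂Q_A/∂P_B = -2.1P_A = -24.3180.
ε = (∂Q_A/∂P_B)(P_B/Q_A) = -24.3180 × 18.21/1280.529 ≈ -0.346.
%ΔQ_A ≈ ε × %ΔP_B = -0.346 × (7%) = -2.4%.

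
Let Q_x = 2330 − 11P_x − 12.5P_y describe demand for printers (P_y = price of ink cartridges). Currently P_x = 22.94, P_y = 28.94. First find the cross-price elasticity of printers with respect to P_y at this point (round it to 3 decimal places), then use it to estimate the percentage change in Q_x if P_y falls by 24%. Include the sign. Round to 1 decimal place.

5.1%

At P_x = 22.94, P_y = 28.94: Q_x = 1715.91.
∂Q_x/∂P_y = -12.5.
ε = (∂Q_x/∂P_y)(P_y/Q_x) = -12.5000 × 28.94/1715.91 ≈ -0.211.
%ΔQ_x ≈ ε × %ΔP_y = -0.211 × (-24%) = 5.1%.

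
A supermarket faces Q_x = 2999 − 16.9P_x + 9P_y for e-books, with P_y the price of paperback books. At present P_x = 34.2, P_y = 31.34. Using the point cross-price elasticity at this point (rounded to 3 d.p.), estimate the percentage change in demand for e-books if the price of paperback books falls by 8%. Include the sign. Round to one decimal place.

-0.8%

At P_x = 34.2, P_y = 31.34: Q_x = 2703.08.
∂Q_x/∂P_y = 9.
ε = (∂Q_x/∂P_y)(P_y/Q_x) = 9.0000 × 31.34/2703.08 ≈ 0.104.
%ΔQ_x ≈ ε × %ΔP_y = 0.104 × (-8%) = -0.8%.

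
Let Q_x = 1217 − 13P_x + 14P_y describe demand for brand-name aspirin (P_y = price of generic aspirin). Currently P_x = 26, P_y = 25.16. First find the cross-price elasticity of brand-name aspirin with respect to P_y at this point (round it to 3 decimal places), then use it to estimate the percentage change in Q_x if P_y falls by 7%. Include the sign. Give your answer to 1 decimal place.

-2.0%

At P_x = 26, P_y = 25.16: Q_x = 1231.24.
∂Q_x/∂P_y = 14.
ε = (∂Q_x/∂P_y)(P_y/Q_x) = 14.0000 × 25.16/1231.24 ≈ 0.286.
%ΔQ_x ≈ ε × %ΔP_y = 0.286 × (-7%) = -2.0%.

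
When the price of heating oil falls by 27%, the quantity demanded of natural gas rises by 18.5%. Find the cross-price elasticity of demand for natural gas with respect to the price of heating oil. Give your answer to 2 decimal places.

ε = (%ΔQ of natural gas) / (%ΔP of heating oil) = (18.5%) / (-27%) ≈ -0.69.
Negative cross-price elasticity: complements.

-0.69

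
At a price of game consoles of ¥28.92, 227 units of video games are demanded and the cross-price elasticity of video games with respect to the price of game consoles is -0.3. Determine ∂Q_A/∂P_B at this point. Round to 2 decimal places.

ε = (∂Q_A/∂P_B)·(P_B/Q_A) ⇒ ∂Q_A/∂P_B = ε·Q_A/P_B = -0.3 × 227/28.92 ≈ -2.35.

-2.35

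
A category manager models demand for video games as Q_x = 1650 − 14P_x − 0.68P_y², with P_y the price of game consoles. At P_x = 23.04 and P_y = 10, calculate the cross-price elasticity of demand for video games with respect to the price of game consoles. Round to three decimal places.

-0.108

At P_x = 23.04 and P_y = 10: Q_x = 1259.44.
∂Q_x/∂P_y = -1.36P_y = -1.36(10) = -13.6000.
ε = (∂Q_x/∂P_y)(P_y/Q_x) = -13.6000 × (10/1259.44) ≈ -0.108.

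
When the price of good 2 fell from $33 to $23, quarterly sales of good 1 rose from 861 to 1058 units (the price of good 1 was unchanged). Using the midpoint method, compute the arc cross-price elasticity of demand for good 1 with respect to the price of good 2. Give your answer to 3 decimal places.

ΔQ_1 = 1058 − 861 = 197; ΔP_2 = 23 − 33 = -10.
Midpoints: Q̄_1 = 959.5, P̄_2 = 28.00.
ε = (ΔQ_1/Q̄_1)/(ΔP_2/P̄_2) = (197/959.5)/(-10/28.00) ≈ -0.575.
ε < 0: good 1 and good 2 are complements.

-0.575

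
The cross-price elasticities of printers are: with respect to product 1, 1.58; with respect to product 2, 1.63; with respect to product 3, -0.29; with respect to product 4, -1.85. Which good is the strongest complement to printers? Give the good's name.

product 4

Complements have ε < 0. The most negative value is -1.85 (product 4).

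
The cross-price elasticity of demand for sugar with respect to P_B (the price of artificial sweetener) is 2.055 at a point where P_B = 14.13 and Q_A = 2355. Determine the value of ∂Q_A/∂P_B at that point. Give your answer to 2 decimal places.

ε = (∂Q_A/∂P_B)·(P_B/Q_A) ⇒ ∂Q_A/∂P_B = ε·Q_A/P_B = 2.055 × 2355/14.13 ≈ 342.50.

342.50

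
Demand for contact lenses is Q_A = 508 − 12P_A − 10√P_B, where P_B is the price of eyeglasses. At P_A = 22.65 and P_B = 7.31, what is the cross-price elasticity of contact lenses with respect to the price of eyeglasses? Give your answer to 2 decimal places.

-0.06

At P_A = 22.65 and P_B = 7.31: Q_A = 209.163.
∂Q_A/∂P_B = -10/(2√P_B) = -10/(2√7.31) = -1.8493.
ε = (∂Q_A/∂P_B)(P_B/Q_A) = -1.8493 × (7.31/209.163) ≈ -0.06.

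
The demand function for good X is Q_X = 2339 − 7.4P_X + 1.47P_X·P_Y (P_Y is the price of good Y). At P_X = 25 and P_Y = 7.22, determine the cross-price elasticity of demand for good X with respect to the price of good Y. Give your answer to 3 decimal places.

At P_X = 25 and P_Y = 7.22: Q_X = 2419.335.
∂Q_X/∂P_Y = 1.47P_X = 1.47(25) = 36.7500.
ε = (∂Q_X/∂P_Y)(P_Y/Q_X) = 36.7500 × (7.22/2419.335) ≈ 0.110.
ε > 0: substitutes.

0.110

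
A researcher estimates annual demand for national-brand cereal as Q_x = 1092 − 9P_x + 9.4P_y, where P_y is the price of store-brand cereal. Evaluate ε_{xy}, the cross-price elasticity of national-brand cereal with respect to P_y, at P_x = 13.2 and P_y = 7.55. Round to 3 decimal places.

At P_x = 13.2 and P_y = 7.55: Q_x = 1044.17.
∂Q_x/∂P_y = 9.4.
ε = (∂Q_x/∂P_y)(P_y/Q_x) = 9.4 × (7.55/1044.17) ≈ 0.068.
Since ε > 0, national-brand cereal and store-brand cereal are substitutes.

0.068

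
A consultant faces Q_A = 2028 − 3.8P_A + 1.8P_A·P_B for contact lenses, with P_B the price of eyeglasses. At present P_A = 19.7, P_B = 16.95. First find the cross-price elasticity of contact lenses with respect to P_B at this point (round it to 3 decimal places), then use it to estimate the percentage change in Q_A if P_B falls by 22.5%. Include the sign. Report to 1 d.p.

At P_A = 19.7, P_B = 16.95: Q_A = 2554.187.
∂Q_A/∂P_B = 1.8P_A = 35.4600.
ε = (∂Q_A/∂P_B)(P_B/Q_A) = 35.4600 × 16.95/2554.187 ≈ 0.235.
%ΔQ_A ≈ ε × %ΔP_B = 0.235 × (-22.5%) = -5.3%.

-5.3%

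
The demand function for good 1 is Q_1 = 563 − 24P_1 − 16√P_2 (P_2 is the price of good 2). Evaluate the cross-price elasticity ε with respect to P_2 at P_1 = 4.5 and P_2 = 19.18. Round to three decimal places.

-0.091

At P_1 = 4.5 and P_2 = 19.18: Q_1 = 384.928.
∂Q_1/∂P_2 = -16/(2√P_2) = -16/(2√19.18) = -1.8267.
ε = (∂Q_1/∂P_2)(P_2/Q_1) = -1.8267 × (19.18/384.928) ≈ -0.091.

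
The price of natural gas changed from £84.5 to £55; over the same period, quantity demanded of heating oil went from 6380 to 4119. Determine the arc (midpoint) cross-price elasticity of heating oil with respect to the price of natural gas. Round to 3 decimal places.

ΔQ_A = 4119 − 6380 = -2261; ΔP_B = 55 − 84.5 = -29.5.
Midpoints: Q̄_A = 5249.5, P̄_B = 69.75.
ε = (ΔQ_A/Q̄_A)/(ΔP_B/P̄_B) = (-2261/5249.5)/(-29.5/69.75) ≈ 1.018.

1.018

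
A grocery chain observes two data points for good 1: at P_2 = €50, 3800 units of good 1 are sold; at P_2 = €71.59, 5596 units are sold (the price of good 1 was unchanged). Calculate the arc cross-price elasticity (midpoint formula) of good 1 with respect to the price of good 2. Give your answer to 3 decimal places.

ΔQ_1 = 5596 − 3800 = 1796; ΔP_2 = 71.59 − 50 = 21.59.
Midpoints: Q̄_1 = 4698.0, P̄_2 = 60.80.
ε = (ΔQ_1/Q̄_1)/(ΔP_2/P̄_2) = (1796/4698.0)/(21.59/60.80) ≈ 1.076.
ε > 0: good 1 and good 2 are substitutes.

1.076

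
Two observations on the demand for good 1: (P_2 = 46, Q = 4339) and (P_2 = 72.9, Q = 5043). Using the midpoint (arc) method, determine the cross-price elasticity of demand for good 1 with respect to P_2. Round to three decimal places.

0.332

ΔQ_1 = 5043 − 4339 = 704; ΔP_2 = 72.9 − 46 = 26.9.
Midpoints: Q̄_1 = 4691.0, P̄_2 = 59.45.
ε = (ΔQ_1/Q̄_1)/(ΔP_2/P̄_2) = (704/4691.0)/(26.9/59.45) ≈ 0.332.
ε > 0: good 1 and good 2 are substitutes.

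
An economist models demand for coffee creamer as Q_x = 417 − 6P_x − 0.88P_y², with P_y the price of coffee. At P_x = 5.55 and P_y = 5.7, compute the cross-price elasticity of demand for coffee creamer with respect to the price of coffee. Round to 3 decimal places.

-0.161

At P_x = 5.55 and P_y = 5.7: Q_x = 355.109.
∂Q_x/∂P_y = -1.76P_y = -1.76(5.7) = -10.0320.
ε = (∂Q_x/∂P_y)(P_y/Q_x) = -10.0320 × (5.7/355.109) ≈ -0.161.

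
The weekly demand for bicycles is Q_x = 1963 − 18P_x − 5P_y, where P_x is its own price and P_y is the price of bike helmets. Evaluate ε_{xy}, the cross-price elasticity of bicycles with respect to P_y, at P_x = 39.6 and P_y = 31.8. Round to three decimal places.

-0.146

At P_x = 39.6 and P_y = 31.8: Q_x = 1091.2.
∂Q_x/∂P_y = -5.
ε = (∂Q_x/∂P_y)(P_y/Q_x) = -5 × (31.8/1091.2) ≈ -0.146.
Since ε < 0, bicycles and bike helmets are complements.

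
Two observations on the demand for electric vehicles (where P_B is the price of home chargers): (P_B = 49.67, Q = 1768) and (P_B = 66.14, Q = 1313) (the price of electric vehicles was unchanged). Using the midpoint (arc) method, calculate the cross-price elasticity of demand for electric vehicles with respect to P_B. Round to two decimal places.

-1.04

ΔQ_A = 1313 − 1768 = -455; ΔP_B = 66.14 − 49.67 = 16.47.
Midpoints: Q̄_A = 1540.5, P̄_B = 57.91.
ε = (ΔQ_A/Q̄_A)/(ΔP_B/P̄_B) = (-455/1540.5)/(16.47/57.91) ≈ -1.04.
ε < 0: electric vehicles and home chargers are complements.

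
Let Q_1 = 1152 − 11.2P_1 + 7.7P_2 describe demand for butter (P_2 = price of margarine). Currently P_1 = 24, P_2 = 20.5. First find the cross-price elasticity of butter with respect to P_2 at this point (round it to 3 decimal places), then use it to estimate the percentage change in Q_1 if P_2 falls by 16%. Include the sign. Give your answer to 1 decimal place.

At P_1 = 24, P_2 = 20.5: Q_1 = 1041.05.
∂Q_1/∂P_2 = 7.7.
ε = (∂Q_1/∂P_2)(P_2/Q_1) = 7.7000 × 20.5/1041.05 ≈ 0.152.
%ΔQ_1 ≈ ε × %ΔP_2 = 0.152 × (-16%) = -2.4%.

-2.4%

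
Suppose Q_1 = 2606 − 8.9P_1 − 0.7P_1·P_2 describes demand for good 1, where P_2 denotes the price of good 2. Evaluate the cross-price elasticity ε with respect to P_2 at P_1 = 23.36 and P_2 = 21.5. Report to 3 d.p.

-0.172

At P_1 = 23.36 and P_2 = 21.5: Q_1 = 2046.528.
∂Q_1/∂P_2 = -0.7P_1 = -0.7(23.36) = -16.3520.
ε = (∂Q_1/∂P_2)(P_2/Q_1) = -16.3520 × (21.5/2046.528) ≈ -0.172.
ε < 0: complements.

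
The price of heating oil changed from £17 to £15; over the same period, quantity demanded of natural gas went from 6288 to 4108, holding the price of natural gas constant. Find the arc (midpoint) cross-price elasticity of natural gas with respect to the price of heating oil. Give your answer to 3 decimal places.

ΔQ_A = 4108 − 6288 = -2180; ΔP_B = 15 − 17 = -2.
Midpoints: Q̄_A = 5198.0, P̄_B = 16.00.
ε = (ΔQ_A/Q̄_A)/(ΔP_B/P̄_B) = (-2180/5198.0)/(-2/16.00) ≈ 3.355.

3.355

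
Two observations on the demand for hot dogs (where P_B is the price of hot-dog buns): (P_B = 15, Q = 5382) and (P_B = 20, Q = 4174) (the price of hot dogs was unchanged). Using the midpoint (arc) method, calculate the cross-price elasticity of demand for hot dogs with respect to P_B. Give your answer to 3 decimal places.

-0.885

ΔQ_A = 4174 − 5382 = -1208; ΔP_B = 20 − 15 = 5.
Midpoints: Q̄_A = 4778.0, P̄_B = 17.50.
ε = (ΔQ_A/Q̄_A)/(ΔP_B/P̄_B) = (-1208/4778.0)/(5/17.50) ≈ -0.885.
ε < 0: hot dogs and hot-dog buns are complements.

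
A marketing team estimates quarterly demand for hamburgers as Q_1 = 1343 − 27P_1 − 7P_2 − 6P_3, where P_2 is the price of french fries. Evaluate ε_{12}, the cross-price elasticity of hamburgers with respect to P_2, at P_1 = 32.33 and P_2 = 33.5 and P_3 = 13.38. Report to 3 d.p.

At P_1 = 32.33 and P_2 = 33.5 and P_3 = 13.38: Q_1 = 155.31.
∂Q_1/∂P_2 = -7.
ε = (∂Q_1/∂P_2)(P_2/Q_1) = -7 × (33.5/155.31) ≈ -1.510.
Since ε < 0, hamburgers and french fries are complements.

-1.510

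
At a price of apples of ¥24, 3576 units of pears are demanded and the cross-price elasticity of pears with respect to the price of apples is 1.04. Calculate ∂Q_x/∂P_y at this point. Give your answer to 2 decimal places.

154.96

ε = (∂Q_x/∂P_y)·(P_y/Q_x) ⇒ ∂Q_x/∂P_y = ε·Q_x/P_y = 1.04 × 3576/24 ≈ 154.96.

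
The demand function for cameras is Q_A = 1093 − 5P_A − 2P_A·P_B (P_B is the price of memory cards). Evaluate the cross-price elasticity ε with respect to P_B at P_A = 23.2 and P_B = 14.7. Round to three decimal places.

-2.313

At P_A = 23.2 and P_B = 14.7: Q_A = 294.92.
∂Q_A/∂P_B = -2P_A = -2(23.2) = -46.4000.
ε = (∂Q_A/∂P_B)(P_B/Q_A) = -46.4000 × (14.7/294.92) ≈ -2.313.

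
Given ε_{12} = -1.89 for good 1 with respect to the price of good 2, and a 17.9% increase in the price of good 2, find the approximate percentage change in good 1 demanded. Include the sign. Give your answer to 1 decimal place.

-33.8%

%ΔQ ≈ ε × %ΔP of good 2 = -1.89 × (17.9%) = -33.8%.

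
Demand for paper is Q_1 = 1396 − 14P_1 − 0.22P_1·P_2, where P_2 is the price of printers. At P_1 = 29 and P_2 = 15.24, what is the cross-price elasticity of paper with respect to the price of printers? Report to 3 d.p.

-0.109

At P_1 = 29 and P_2 = 15.24: Q_1 = 892.769.
∂Q_1/∂P_2 = -0.22P_1 = -0.22(29) = -6.3800.
ε = (∂Q_1/∂P_2)(P_2/Q_1) = -6.3800 × (15.24/892.769) ≈ -0.109.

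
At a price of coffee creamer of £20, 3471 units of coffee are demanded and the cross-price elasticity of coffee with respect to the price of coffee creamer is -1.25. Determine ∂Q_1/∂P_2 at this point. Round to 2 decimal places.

ε = (∂Q_1/∂P_2)·(P_2/Q_1) ⇒ ∂Q_1/∂P_2 = ε·Q_1/P_2 = -1.25 × 3471/20 ≈ -216.94.

-216.94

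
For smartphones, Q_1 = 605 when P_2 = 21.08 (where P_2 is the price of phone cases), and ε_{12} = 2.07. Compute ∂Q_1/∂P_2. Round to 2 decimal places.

ε = (∂Q_1/∂P_2)·(P_2/Q_1) ⇒ ∂Q_1/∂P_2 = ε·Q_1/P_2 = 2.07 × 605/21.08 ≈ 59.41.

59.41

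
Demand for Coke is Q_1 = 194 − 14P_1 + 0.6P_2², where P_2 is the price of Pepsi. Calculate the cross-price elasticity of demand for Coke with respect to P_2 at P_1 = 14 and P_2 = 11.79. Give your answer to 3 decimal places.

2.049

At P_1 = 14 and P_2 = 11.79: Q_1 = 81.402.
∂Q_1/∂P_2 = 1.2P_2 = 1.2(11.79) = 14.1480.
ε = (∂Q_1/∂P_2)(P_2/Q_1) = 14.1480 × (11.79/81.402) ≈ 2.049.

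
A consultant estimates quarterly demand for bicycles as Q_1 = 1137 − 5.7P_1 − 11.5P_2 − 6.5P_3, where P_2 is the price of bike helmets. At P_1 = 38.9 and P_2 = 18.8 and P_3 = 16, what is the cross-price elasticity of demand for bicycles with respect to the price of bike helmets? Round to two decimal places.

At P_1 = 38.9 and P_2 = 18.8 and P_3 = 16: Q_1 = 595.07.
∂Q_1/∂P_2 = -11.5.
ε = (∂Q_1/∂P_2)(P_2/Q_1) = -11.5 × (18.8/595.07) ≈ -0.36.

-0.36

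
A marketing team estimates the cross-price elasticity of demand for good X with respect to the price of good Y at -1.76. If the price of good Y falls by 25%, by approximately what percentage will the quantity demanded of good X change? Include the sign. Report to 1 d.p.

44.0%

%ΔQ ≈ ε × %ΔP of good Y = -1.76 × (-25%) = 44.0%.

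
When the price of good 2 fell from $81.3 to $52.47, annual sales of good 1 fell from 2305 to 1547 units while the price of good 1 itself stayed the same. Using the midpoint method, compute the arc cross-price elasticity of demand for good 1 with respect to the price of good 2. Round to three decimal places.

0.913

ΔQ_1 = 1547 − 2305 = -758; ΔP_2 = 52.47 − 81.3 = -28.83.
Midpoints: Q̄_1 = 1926.0, P̄_2 = 66.88.
ε = (ΔQ_1/Q̄_1)/(ΔP_2/P̄_2) = (-758/1926.0)/(-28.83/66.88) ≈ 0.913.
ε > 0: good 1 and good 2 are substitutes.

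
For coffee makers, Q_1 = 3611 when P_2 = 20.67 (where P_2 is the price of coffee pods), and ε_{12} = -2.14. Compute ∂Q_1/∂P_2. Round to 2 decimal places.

ε = (∂Q_1/∂P_2)·(P_2/Q_1) ⇒ ∂Q_1/∂P_2 = ε·Q_1/P_2 = -2.14 × 3611/20.67 ≈ -373.85.

-373.85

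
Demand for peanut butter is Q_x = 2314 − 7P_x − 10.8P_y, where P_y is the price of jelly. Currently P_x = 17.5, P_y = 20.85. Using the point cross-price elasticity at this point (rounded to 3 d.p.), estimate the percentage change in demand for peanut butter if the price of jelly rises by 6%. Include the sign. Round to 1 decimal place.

-0.7%

At P_x = 17.5, P_y = 20.85: Q_x = 1966.32.
∂Q_x/∂P_y = -10.8.
ε = (∂Q_x/∂P_y)(P_y/Q_x) = -10.8000 × 20.85/1966.32 ≈ -0.115.
%ΔQ_x ≈ ε × %ΔP_y = -0.115 × (6%) = -0.7%.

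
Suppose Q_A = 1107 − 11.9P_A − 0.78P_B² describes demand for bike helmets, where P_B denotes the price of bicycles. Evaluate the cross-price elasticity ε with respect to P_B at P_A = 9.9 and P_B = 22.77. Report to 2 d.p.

-1.38

At P_A = 9.9 and P_B = 22.77: Q_A = 584.781.
∂Q_A/∂P_B = -1.56P_B = -1.56(22.77) = -35.5212.
ε = (∂Q_A/∂P_B)(P_B/Q_A) = -35.5212 × (22.77/584.781) ≈ -1.38.
ε < 0: complements.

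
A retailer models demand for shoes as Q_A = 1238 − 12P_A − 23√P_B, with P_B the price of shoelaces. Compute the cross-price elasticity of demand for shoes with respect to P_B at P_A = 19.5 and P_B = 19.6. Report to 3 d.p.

-0.056

At P_A = 19.5 and P_B = 19.6: Q_A = 902.175.
∂Q_A/∂P_B = -23/(2√P_B) = -23/(2√19.6) = -2.5976.
ε = (∂Q_A/∂P_B)(P_B/Q_A) = -2.5976 × (19.6/902.175) ≈ -0.056.
ε < 0: complements.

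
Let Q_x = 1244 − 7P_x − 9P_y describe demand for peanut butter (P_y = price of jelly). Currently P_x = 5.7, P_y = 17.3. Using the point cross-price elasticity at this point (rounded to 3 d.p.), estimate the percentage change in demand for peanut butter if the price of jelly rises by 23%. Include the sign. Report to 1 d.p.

-3.4%

At P_x = 5.7, P_y = 17.3: Q_x = 1048.4.
∂Q_x/∂P_y = -9.
ε = (∂Q_x/∂P_y)(P_y/Q_x) = -9.0000 × 17.3/1048.4 ≈ -0.149.
%ΔQ_x ≈ ε × %ΔP_y = -0.149 × (23%) = -3.4%.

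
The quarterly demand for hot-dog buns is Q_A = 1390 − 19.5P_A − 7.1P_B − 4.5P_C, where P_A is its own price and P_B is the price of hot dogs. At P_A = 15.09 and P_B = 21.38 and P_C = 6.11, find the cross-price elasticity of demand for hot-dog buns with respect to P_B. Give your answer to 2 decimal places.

-0.17

At P_A = 15.09 and P_B = 21.38 and P_C = 6.11: Q_A = 916.452.
∂Q_A/∂P_B = -7.1.
ε = (∂Q_A/∂P_B)(P_B/Q_A) = -7.1 × (21.38/916.452) ≈ -0.17.
Since ε < 0, hot-dog buns and hot dogs are complements.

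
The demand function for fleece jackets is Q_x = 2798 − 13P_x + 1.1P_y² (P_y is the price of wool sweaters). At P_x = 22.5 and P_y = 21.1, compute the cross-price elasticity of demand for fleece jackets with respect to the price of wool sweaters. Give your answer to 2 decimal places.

0.33

At P_x = 22.5 and P_y = 21.1: Q_x = 2995.231.
∂Q_x/∂P_y = 2.2P_y = 2.2(21.1) = 46.4200.
ε = (∂Q_x/∂P_y)(P_y/Q_x) = 46.4200 × (21.1/2995.231) ≈ 0.33.
ε > 0: substitutes.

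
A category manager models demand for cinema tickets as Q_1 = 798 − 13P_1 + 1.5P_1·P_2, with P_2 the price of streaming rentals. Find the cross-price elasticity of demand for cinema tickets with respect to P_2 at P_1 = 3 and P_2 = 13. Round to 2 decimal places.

At P_1 = 3 and P_2 = 13: Q_1 = 817.5.
∂Q_1/∂P_2 = 1.5P_1 = 1.5(3) = 4.5000.
ε = (∂Q_1/∂P_2)(P_2/Q_1) = 4.5000 × (13/817.5) ≈ 0.07.

0.07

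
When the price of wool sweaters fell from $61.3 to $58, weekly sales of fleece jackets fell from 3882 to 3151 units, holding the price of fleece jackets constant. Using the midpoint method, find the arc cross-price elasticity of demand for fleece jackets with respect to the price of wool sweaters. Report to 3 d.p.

ΔQ_A = 3151 − 3882 = -731; ΔP_B = 58 − 61.3 = -3.3.
Midpoints: Q̄_A = 3516.5, P̄_B = 59.65.
ε = (ΔQ_A/Q̄_A)/(ΔP_B/P̄_B) = (-731/3516.5)/(-3.3/59.65) ≈ 3.758.
ε > 0: fleece jackets and wool sweaters are substitutes.

3.758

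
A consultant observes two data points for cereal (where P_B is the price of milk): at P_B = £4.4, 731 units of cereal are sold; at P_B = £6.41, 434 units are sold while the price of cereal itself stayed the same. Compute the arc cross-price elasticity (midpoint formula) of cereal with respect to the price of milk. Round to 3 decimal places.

-1.371

ΔQ_A = 434 − 731 = -297; ΔP_B = 6.41 − 4.4 = 2.01.
Midpoints: Q̄_A = 582.5, P̄_B = 5.41.
ε = (ΔQ_A/Q̄_A)/(ΔP_B/P̄_B) = (-297/582.5)/(2.01/5.41) ≈ -1.371.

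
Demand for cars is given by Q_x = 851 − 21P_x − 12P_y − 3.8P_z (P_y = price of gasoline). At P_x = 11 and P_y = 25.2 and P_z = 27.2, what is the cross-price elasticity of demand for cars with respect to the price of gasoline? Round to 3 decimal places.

-1.412

At P_x = 11 and P_y = 25.2 and P_z = 27.2: Q_x = 214.24.
∂Q_x/∂P_y = -12.
ε = (∂Q_x/∂P_y)(P_y/Q_x) = -12 × (25.2/214.24) ≈ -1.412.
Since ε < 0, cars and gasoline are complements.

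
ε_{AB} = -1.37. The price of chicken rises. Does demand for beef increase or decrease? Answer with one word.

decrease

ε < 0 and the price of chicken rises, so the quantity of beef moves in the opposite direction: it decreases.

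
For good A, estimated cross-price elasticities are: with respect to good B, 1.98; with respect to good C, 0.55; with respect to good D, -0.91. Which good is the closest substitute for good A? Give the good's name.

good B

Substitutes have ε > 0. Among the positive values, 1.98 (good B) is largest.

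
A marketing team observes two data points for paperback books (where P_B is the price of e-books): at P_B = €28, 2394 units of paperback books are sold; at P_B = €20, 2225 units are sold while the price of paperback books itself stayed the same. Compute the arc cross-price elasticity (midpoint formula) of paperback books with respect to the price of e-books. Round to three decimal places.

ΔQ_A = 2225 − 2394 = -169; ΔP_B = 20 − 28 = -8.
Midpoints: Q̄_A = 2309.5, P̄_B = 24.00.
ε = (ΔQ_A/Q̄_A)/(ΔP_B/P̄_B) = (-169/2309.5)/(-8/24.00) ≈ 0.220.
ε > 0: paperback books and e-books are substitutes.

0.220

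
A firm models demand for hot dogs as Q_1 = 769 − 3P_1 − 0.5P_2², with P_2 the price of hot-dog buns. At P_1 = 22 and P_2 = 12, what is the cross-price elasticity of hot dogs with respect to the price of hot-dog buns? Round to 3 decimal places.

-0.228

At P_1 = 22 and P_2 = 12: Q_1 = 631.
∂Q_1/∂P_2 = -1P_2 = -1(12) = -12.0000.
ε = (∂Q_1/∂P_2)(P_2/Q_1) = -12.0000 × (12/631) ≈ -0.228.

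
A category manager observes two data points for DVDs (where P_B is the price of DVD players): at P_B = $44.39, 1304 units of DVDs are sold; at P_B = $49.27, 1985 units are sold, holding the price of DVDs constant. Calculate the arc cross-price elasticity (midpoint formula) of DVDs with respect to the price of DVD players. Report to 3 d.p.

3.974

ΔQ_A = 1985 − 1304 = 681; ΔP_B = 49.27 − 44.39 = 4.88.
Midpoints: Q̄_A = 1644.5, P̄_B = 46.83.
ε = (ΔQ_A/Q̄_A)/(ΔP_B/P̄_B) = (681/1644.5)/(4.88/46.83) ≈ 3.974.
ε > 0: DVDs and DVD players are substitutes.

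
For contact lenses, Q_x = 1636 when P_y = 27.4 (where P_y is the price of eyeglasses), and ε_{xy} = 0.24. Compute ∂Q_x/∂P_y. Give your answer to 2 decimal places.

14.33

ε = (∂Q_x/∂P_y)·(P_y/Q_x) ⇒ ∂Q_x/∂P_y = ε·Q_x/P_y = 0.24 × 1636/27.4 ≈ 14.33.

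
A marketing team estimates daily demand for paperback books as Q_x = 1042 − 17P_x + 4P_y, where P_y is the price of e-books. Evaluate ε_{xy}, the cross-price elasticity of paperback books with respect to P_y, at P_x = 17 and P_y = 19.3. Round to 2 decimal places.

At P_x = 17 and P_y = 19.3: Q_x = 830.2.
∂Q_x/∂P_y = 4.
ε = (∂Q_x/∂P_y)(P_y/Q_x) = 4 × (19.3/830.2) ≈ 0.09.
Since ε > 0, paperback books and e-books are substitutes.

0.09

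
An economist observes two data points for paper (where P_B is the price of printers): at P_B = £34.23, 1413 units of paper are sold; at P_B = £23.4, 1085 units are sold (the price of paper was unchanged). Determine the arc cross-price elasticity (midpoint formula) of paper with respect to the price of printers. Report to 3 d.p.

ΔQ_A = 1085 − 1413 = -328; ΔP_B = 23.4 − 34.23 = -10.83.
Midpoints: Q̄_A = 1249.0, P̄_B = 28.81.
ε = (ΔQ_A/Q̄_A)/(ΔP_B/P̄_B) = (-328/1249.0)/(-10.83/28.81) ≈ 0.699.
ε > 0: paper and printers are substitutes.

0.699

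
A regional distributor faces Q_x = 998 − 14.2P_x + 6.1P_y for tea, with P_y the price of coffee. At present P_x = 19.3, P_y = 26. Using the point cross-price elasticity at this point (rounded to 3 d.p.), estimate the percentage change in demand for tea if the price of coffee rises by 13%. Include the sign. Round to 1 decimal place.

At P_x = 19.3, P_y = 26: Q_x = 882.54.
∂Q_x/∂P_y = 6.1.
ε = (∂Q_x/∂P_y)(P_y/Q_x) = 6.1000 × 26/882.54 ≈ 0.180.
%ΔQ_x ≈ ε × %ΔP_y = 0.180 × (13%) = 2.3%.

2.3%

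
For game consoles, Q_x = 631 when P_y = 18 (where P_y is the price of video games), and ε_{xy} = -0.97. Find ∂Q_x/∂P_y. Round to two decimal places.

ε = (∂Q_x/∂P_y)·(P_y/Q_x) ⇒ ∂Q_x/∂P_y = ε·Q_x/P_y = -0.97 × 631/18 ≈ -34.00.

-34.00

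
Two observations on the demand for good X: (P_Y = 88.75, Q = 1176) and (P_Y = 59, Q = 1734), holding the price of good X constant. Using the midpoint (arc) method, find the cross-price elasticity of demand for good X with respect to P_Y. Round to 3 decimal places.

-0.952

ΔQ_X = 1734 − 1176 = 558; ΔP_Y = 59 − 88.75 = -29.75.
Midpoints: Q̄_X = 1455.0, P̄_Y = 73.88.
ε = (ΔQ_X/Q̄_X)/(ΔP_Y/P̄_Y) = (558/1455.0)/(-29.75/73.88) ≈ -0.952.
ε < 0: good X and good Y are complements.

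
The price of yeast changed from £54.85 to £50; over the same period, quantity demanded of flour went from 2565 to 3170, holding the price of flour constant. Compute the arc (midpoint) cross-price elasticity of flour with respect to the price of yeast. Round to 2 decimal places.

ΔQ_A = 3170 − 2565 = 605; ΔP_B = 50 − 54.85 = -4.85.
Midpoints: Q̄_A = 2867.5, P̄_B = 52.42.
ε = (ΔQ_A/Q̄_A)/(ΔP_B/P̄_B) = (605/2867.5)/(-4.85/52.42) ≈ -2.28.
ε < 0: flour and yeast are complements.

-2.28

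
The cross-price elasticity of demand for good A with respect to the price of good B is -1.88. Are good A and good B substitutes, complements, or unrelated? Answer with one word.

ε = -1.88 < 0, so a higher price of good B lowers demand for good A: complements.

complements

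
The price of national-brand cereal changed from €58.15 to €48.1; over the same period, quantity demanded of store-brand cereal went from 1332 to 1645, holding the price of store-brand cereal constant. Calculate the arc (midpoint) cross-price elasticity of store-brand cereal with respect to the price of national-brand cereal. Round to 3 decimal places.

-1.112

ΔQ_A = 1645 − 1332 = 313; ΔP_B = 48.1 − 58.15 = -10.05.
Midpoints: Q̄_A = 1488.5, P̄_B = 53.12.
ε = (ΔQ_A/Q̄_A)/(ΔP_B/P̄_B) = (313/1488.5)/(-10.05/53.12) ≈ -1.112.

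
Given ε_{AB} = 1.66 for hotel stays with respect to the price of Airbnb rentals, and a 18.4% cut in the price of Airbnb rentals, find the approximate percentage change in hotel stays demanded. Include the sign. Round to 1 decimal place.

%ΔQ ≈ ε × %ΔP of Airbnb rentals = 1.66 × (-18.4%) = -30.5%.
Demand for hotel stays falls by about 30.5%.

-30.5%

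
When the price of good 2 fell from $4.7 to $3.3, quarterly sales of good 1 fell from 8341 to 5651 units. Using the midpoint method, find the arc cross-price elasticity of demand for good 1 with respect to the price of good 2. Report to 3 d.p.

1.099

ΔQ_1 = 5651 − 8341 = -2690; ΔP_2 = 3.3 − 4.7 = -1.4.
Midpoints: Q̄_1 = 6996.0, P̄_2 = 4.00.
ε = (ΔQ_1/Q̄_1)/(ΔP_2/P̄_2) = (-2690/6996.0)/(-1.4/4.00) ≈ 1.099.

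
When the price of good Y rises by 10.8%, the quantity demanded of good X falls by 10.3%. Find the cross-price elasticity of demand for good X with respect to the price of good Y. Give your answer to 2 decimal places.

ε = (%ΔQ of good X) / (%ΔP of good Y) = (-10.3%) / (10.8%) ≈ -0.95.

-0.95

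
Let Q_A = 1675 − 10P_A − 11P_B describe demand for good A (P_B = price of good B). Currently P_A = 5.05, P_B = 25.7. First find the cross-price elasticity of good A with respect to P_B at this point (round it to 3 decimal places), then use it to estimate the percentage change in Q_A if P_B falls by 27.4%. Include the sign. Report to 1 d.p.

5.8%

At P_A = 5.05, P_B = 25.7: Q_A = 1341.8.
∂Q_A/∂P_B = -11.
ε = (∂Q_A/∂P_B)(P_B/Q_A) = -11.0000 × 25.7/1341.8 ≈ -0.211.
%ΔQ_A ≈ ε × %ΔP_B = -0.211 × (-27.4%) = 5.8%.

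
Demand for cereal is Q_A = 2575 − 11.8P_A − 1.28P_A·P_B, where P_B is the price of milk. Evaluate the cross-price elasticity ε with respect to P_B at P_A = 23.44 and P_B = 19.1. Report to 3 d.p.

-0.332

At P_A = 23.44 and P_B = 19.1: Q_A = 1725.347.
∂Q_A/∂P_B = -1.28P_A = -1.28(23.44) = -30.0032.
ε = (∂Q_A/∂P_B)(P_B/Q_A) = -30.0032 × (19.1/1725.347) ≈ -0.332.
ε < 0: complements.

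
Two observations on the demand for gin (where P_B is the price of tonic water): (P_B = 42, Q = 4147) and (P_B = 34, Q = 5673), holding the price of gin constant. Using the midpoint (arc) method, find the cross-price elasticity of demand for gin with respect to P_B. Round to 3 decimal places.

-1.476

ΔQ_A = 5673 − 4147 = 1526; ΔP_B = 34 − 42 = -8.
Midpoints: Q̄_A = 4910.0, P̄_B = 38.00.
ε = (ΔQ_A/Q̄_A)/(ΔP_B/P̄_B) = (1526/4910.0)/(-8/38.00) ≈ -1.476.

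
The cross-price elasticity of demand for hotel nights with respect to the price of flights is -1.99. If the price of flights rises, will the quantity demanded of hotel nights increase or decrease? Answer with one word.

ε < 0 and the price of flights rises, so the quantity of hotel nights moves in the opposite direction: it decreases.

decrease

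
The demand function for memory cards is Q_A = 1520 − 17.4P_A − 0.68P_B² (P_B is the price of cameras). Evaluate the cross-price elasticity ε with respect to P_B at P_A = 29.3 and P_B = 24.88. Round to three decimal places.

At P_A = 29.3 and P_B = 24.88: Q_A = 589.250.
∂Q_A/∂P_B = -1.36P_B = -1.36(24.88) = -33.8368.
ε = (∂Q_A/∂P_B)(P_B/Q_A) = -33.8368 × (24.88/589.250) ≈ -1.429.

-1.429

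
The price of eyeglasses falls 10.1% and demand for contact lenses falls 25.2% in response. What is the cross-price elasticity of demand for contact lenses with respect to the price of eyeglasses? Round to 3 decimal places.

2.495

ε = (%ΔQ of contact lenses) / (%ΔP of eyeglasses) = (-25.2%) / (-10.1%) ≈ 2.495.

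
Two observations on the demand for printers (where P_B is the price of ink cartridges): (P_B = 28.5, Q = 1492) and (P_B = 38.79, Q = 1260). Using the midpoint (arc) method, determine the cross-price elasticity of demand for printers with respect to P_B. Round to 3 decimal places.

-0.551

ΔQ_A = 1260 − 1492 = -232; ΔP_B = 38.79 − 28.5 = 10.29.
Midpoints: Q̄_A = 1376.0, P̄_B = 33.64.
ε = (ΔQ_A/Q̄_A)/(ΔP_B/P̄_B) = (-232/1376.0)/(10.29/33.64) ≈ -0.551.
ε < 0: printers and ink cartridges are complements.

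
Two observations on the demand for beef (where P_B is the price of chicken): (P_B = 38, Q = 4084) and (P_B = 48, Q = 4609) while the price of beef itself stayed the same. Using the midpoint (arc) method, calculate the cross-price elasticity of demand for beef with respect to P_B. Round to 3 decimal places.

ΔQ_A = 4609 − 4084 = 525; ΔP_B = 48 − 38 = 10.
Midpoints: Q̄_A = 4346.5, P̄_B = 43.00.
ε = (ΔQ_A/Q̄_A)/(ΔP_B/P̄_B) = (525/4346.5)/(10/43.00) ≈ 0.519.

0.519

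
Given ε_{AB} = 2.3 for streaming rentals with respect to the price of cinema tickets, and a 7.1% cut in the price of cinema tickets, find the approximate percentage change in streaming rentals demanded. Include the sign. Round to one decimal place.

%ΔQ ≈ ε × %ΔP of cinema tickets = 2.3 × (-7.1%) = -16.3%.

-16.3%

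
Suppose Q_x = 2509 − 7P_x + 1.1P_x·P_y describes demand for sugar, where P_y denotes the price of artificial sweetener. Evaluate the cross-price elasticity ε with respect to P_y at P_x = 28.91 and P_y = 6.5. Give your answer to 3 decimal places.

0.082

At P_x = 28.91 and P_y = 6.5: Q_x = 2513.337.
∂Q_x/∂P_y = 1.1P_x = 1.1(28.91) = 31.8010.
ε = (∂Q_x/∂P_y)(P_y/Q_x) = 31.8010 × (6.5/2513.337) ≈ 0.082.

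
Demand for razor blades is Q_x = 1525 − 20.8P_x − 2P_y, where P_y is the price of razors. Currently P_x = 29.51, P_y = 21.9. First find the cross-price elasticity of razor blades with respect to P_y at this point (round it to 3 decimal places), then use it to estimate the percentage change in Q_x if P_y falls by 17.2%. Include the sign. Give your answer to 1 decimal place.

0.9%

At P_x = 29.51, P_y = 21.9: Q_x = 867.392.
∂Q_x/∂P_y = -2.
ε = (∂Q_x/∂P_y)(P_y/Q_x) = -2.0000 × 21.9/867.392 ≈ -0.050.
%ΔQ_x ≈ ε × %ΔP_y = -0.050 × (-17.2%) = 0.9%.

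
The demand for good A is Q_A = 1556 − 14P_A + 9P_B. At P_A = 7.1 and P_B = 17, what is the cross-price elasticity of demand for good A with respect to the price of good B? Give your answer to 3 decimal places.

0.095

At P_A = 7.1 and P_B = 17: Q_A = 1609.6.
∂Q_A/∂P_B = 9.
ε = (∂Q_A/∂P_B)(P_B/Q_A) = 9 × (17/1609.6) ≈ 0.095.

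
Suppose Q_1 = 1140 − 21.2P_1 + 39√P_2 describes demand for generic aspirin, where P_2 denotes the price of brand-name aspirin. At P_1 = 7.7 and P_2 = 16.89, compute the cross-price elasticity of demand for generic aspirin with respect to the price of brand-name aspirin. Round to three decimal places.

At P_1 = 7.7 and P_2 = 16.89: Q_1 = 1137.040.
∂Q_1/∂P_2 = 39/(2√P_2) = 39/(2√16.89) = 4.7448.
ε = (∂Q_1/∂P_2)(P_2/Q_1) = 4.7448 × (16.89/1137.040) ≈ 0.070.
ε > 0: substitutes.

0.070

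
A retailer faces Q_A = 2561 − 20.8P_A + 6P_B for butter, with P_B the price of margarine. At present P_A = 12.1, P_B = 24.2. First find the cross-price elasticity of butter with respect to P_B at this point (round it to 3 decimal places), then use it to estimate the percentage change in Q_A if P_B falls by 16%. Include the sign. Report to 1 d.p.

At P_A = 12.1, P_B = 24.2: Q_A = 2454.52.
∂Q_A/∂P_B = 6.
ε = (∂Q_A/∂P_B)(P_B/Q_A) = 6.0000 × 24.2/2454.52 ≈ 0.059.
%ΔQ_A ≈ ε × %ΔP_B = 0.059 × (-16%) = -0.9%.

-0.9%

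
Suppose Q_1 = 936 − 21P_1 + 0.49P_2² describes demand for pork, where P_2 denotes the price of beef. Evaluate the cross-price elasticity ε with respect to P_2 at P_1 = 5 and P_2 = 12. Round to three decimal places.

At P_1 = 5 and P_2 = 12: Q_1 = 901.56.
∂Q_1/∂P_2 = 0.98P_2 = 0.98(12) = 11.7600.
ε = (∂Q_1/∂P_2)(P_2/Q_1) = 11.7600 × (12/901.56) ≈ 0.157.
ε > 0: substitutes.

0.157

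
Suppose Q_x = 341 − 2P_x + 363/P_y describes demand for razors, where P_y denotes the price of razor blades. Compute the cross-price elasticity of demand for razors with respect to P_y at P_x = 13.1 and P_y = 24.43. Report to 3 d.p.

-0.045

At P_x = 13.1 and P_y = 24.43: Q_x = 329.659.
∂Q_x/∂P_y = −363/P_y² = -0.6082.
ε = (∂Q_x/∂P_y)(P_y/Q_x) = -0.6082 × (24.43/329.659) ≈ -0.045.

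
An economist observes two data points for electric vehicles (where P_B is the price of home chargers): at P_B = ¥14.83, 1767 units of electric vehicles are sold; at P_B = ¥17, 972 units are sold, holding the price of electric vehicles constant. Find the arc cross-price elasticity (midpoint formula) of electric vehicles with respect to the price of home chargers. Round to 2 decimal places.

-4.26

ΔQ_A = 972 − 1767 = -795; ΔP_B = 17 − 14.83 = 2.17.
Midpoints: Q̄_A = 1369.5, P̄_B = 15.91.
ε = (ΔQ_A/Q̄_A)/(ΔP_B/P̄_B) = (-795/1369.5)/(2.17/15.91) ≈ -4.26.
ε < 0: electric vehicles and home chargers are complements.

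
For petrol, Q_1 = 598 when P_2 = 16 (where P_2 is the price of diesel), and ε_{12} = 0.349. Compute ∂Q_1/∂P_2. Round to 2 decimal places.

ε = (∂Q_1/∂P_2)·(P_2/Q_1) ⇒ ∂Q_1/∂P_2 = ε·Q_1/P_2 = 0.349 × 598/16 ≈ 13.04.

13.04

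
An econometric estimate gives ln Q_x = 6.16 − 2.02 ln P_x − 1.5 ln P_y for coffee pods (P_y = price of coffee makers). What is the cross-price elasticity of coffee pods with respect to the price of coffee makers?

In a log-linear (constant-elasticity) demand function, the coefficient on ln P_y is the cross-price elasticity.
ε = -1.50. Negative, so coffee pods and coffee makers are complements.

-1.50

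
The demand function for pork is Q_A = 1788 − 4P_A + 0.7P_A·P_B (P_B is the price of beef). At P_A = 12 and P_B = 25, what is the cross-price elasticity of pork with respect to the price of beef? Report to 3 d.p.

0.108

At P_A = 12 and P_B = 25: Q_A = 1950.
∂Q_A/∂P_B = 0.7P_A = 0.7(12) = 8.4000.
ε = (∂Q_A/∂P_B)(P_B/Q_A) = 8.4000 × (25/1950) ≈ 0.108.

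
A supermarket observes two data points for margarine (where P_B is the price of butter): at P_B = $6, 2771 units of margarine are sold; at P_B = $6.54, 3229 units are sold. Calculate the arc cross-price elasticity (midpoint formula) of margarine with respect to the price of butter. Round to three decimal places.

ΔQ_A = 3229 − 2771 = 458; ΔP_B = 6.54 − 6 = 0.54.
Midpoints: Q̄_A = 3000.0, P̄_B = 6.27.
ε = (ΔQ_A/Q̄_A)/(ΔP_B/P̄_B) = (458/3000.0)/(0.54/6.27) ≈ 1.773.

1.773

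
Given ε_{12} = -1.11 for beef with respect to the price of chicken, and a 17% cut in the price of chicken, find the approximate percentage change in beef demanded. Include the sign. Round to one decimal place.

%ΔQ ≈ ε × %ΔP of chicken = -1.11 × (-17%) = 18.9%.

18.9%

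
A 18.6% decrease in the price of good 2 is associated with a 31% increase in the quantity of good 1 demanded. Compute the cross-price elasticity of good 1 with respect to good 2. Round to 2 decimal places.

-1.67

ε = (%ΔQ of good 1) / (%ΔP of good 2) = (31%) / (-18.6%) ≈ -1.67.
Negative cross-price elasticity: complements.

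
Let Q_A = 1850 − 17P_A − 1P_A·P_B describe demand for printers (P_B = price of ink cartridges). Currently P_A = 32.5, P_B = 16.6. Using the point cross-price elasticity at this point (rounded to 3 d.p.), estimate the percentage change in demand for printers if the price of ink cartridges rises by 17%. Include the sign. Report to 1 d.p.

-12.1%

At P_A = 32.5, P_B = 16.6: Q_A = 758.
∂Q_A/∂P_B = -1P_A = -32.5000.
ε = (∂Q_A/∂P_B)(P_B/Q_A) = -32.5000 × 16.6/758 ≈ -0.712.
%ΔQ_A ≈ ε × %ΔP_B = -0.712 × (17%) = -12.1%.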